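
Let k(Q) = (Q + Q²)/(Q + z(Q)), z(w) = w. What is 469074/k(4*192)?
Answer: 938148/769 ≈ 1220.0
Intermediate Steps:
k(Q) = (Q + Q²)/(2*Q) (k(Q) = (Q + Q²)/(Q + Q) = (Q + Q²)/((2*Q)) = (Q + Q²)*(1/(2*Q)) = (Q + Q²)/(2*Q))
469074/k(4*192) = 469074/(½ + (4*192)/2) = 469074/(½ + (½)*768) = 469074/(½ + 384) = 469074/(769/2) = 469074*(2/769) = 938148/769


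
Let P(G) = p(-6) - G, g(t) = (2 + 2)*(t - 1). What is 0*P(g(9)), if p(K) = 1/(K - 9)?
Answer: 0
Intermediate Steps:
p(K) = 1/(-9 + K)
g(t) = -4 + 4*t (g(t) = 4*(-1 + t) = -4 + 4*t)
P(G) = -1/15 - G (P(G) = 1/(-9 - 6) - G = 1/(-15) - G = -1/15 - G)
0*P(g(9)) = 0*(-1/15 - (-4 + 4*9)) = 0*(-1/15 - (-4 + 36)) = 0*(-1/15 - 1*32) = 0*(-1/15 - 32) = 0*(-481/15) = 0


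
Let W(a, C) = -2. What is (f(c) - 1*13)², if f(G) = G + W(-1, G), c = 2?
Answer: 169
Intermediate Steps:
f(G) = -2 + G (f(G) = G - 2 = -2 + G)
(f(c) - 1*13)² = ((-2 + 2) - 1*13)² = (0 - 13)² = (-13)² = 169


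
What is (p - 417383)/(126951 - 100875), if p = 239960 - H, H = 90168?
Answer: -89197/8692 ≈ -10.262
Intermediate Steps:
p = 149792 (p = 239960 - 1*90168 = 239960 - 90168 = 149792)
(p - 417383)/(126951 - 100875) = (149792 - 417383)/(126951 - 100875) = -267591/26076 = -267591*1/26076 = -89197/8692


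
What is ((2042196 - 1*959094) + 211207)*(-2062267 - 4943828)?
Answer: -9068051813355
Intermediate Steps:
((2042196 - 1*959094) + 211207)*(-2062267 - 4943828) = ((2042196 - 959094) + 211207)*(-7006095) = (1083102 + 211207)*(-7006095) = 1294309*(-7006095) = -9068051813355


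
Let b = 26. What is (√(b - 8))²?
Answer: 18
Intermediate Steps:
(√(b - 8))² = (√(26 - 8))² = (√18)² = (3*√2)² = 18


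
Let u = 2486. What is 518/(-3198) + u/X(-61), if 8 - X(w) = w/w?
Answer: 3973301/11193 ≈ 354.98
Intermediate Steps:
X(w) = 7 (X(w) = 8 - w/w = 8 - 1*1 = 8 - 1 = 7)
518/(-3198) + u/X(-61) = 518/(-3198) + 2486/7 = 518*(-1/3198) + 2486*(⅐) = -259/1599 + 2486/7 = 3973301/11193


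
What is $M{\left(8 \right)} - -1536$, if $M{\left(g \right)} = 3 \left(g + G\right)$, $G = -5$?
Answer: $1545$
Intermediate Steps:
$M{\left(g \right)} = -15 + 3 g$ ($M{\left(g \right)} = 3 \left(g - 5\right) = 3 \left(-5 + g\right) = -15 + 3 g$)
$M{\left(8 \right)} - -1536 = \left(-15 + 3 \cdot 8\right) - -1536 = \left(-15 + 24\right) + 1536 = 9 + 1536 = 1545$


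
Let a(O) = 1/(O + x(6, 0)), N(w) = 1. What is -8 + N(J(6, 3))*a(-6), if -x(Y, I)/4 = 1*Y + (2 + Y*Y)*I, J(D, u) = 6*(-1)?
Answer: -241/30 ≈ -8.0333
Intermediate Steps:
J(D, u) = -6
x(Y, I) = -4*Y - 4*I*(2 + Y**2) (x(Y, I) = -4*(1*Y + (2 + Y*Y)*I) = -4*(Y + (2 + Y**2)*I) = -4*(Y + I*(2 + Y**2)) = -4*Y - 4*I*(2 + Y**2))
a(O) = 1/(-24 + O) (a(O) = 1/(O + (-8*0 - 4*6 - 4*0*6**2)) = 1/(O + (0 - 24 - 4*0*36)) = 1/(O + (0 - 24 + 0)) = 1/(O - 24) = 1/(-24 + O))
-8 + N(J(6, 3))*a(-6) = -8 + 1/(-24 - 6) = -8 + 1/(-30) = -8 + 1*(-1/30) = -8 - 1/30 = -241/30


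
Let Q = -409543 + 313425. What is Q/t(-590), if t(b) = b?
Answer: 48059/295 ≈ 162.91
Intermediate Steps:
Q = -96118
Q/t(-590) = -96118/(-590) = -96118*(-1/590) = 48059/295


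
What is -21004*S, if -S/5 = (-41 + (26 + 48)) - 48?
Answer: -1575300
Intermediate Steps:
S = 75 (S = -5*((-41 + (26 + 48)) - 48) = -5*((-41 + 74) - 48) = -5*(33 - 48) = -5*(-15) = 75)
-21004*S = -21004*75 = -1575300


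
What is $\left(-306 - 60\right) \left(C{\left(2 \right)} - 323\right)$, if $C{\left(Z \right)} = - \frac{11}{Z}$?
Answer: $120231$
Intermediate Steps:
$\left(-306 - 60\right) \left(C{\left(2 \right)} - 323\right) = \left(-306 - 60\right) \left(- \frac{11}{2} - 323\right) = - 366 \left(\left(-11\right) \frac{1}{2} - 323\right) = - 366 \left(- \frac{11}{2} - 323\right) = \left(-366\right) \left(- \frac{657}{2}\right) = 120231$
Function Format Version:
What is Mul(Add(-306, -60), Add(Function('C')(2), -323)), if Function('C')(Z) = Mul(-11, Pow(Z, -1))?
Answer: 120231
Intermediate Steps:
Mul(Add(-306, -60), Add(Function('C')(2), -323)) = Mul(Add(-306, -60), Add(Mul(-11, Pow(2, -1)), -323)) = Mul(-366, Add(Mul(-11, Rational(1, 2)), -323)) = Mul(-366, Add(Rational(-11, 2), -323)) = Mul(-366, Rational(-657, 2)) = 120231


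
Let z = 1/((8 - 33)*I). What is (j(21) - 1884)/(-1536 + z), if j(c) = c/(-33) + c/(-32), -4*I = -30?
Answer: 248858625/202752704 ≈ 1.2274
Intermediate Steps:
I = 15/2 (I = -¼*(-30) = 15/2 ≈ 7.5000)
j(c) = -65*c/1056 (j(c) = c*(-1/33) + c*(-1/32) = -c/33 - c/32 = -65*c/1056)
z = -2/375 (z = 1/((8 - 33)*(15/2)) = 1/(-25*15/2) = 1/(-375/2) = -2/375 ≈ -0.0053333)
(j(21) - 1884)/(-1536 + z) = (-65/1056*21 - 1884)/(-1536 - 2/375) = (-455/352 - 1884)/(-576002/375) = -663623/352*(-375/576002) = 248858625/202752704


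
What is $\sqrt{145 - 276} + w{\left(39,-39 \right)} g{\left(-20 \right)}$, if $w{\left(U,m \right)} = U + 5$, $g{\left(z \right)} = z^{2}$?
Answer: $17600 + i \sqrt{131} \approx 17600.0 + 11.446 i$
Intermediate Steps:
$w{\left(U,m \right)} = 5 + U$
$\sqrt{145 - 276} + w{\left(39,-39 \right)} g{\left(-20 \right)} = \sqrt{145 - 276} + \left(5 + 39\right) \left(-20\right)^{2} = \sqrt{-131} + 44 \cdot 400 = i \sqrt{131} + 17600 = 17600 + i \sqrt{131}$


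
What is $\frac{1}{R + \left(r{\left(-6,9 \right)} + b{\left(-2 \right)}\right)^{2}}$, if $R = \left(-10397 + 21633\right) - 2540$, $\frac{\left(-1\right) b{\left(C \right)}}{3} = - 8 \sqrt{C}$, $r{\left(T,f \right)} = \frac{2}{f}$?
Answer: $- \frac{81 i}{- 611068 i + 864 \sqrt{2}} \approx 0.00013255 - 2.6505 \cdot 10^{-7} i$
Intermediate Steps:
$b{\left(C \right)} = 24 \sqrt{C}$ ($b{\left(C \right)} = - 3 \left(- 8 \sqrt{C}\right) = 24 \sqrt{C}$)
$R = 8696$ ($R = 11236 - 2540 = 8696$)
$\frac{1}{R + \left(r{\left(-6,9 \right)} + b{\left(-2 \right)}\right)^{2}} = \frac{1}{8696 + \left(\frac{2}{9} + 24 \sqrt{-2}\right)^{2}} = \frac{1}{8696 + \left(2 \cdot \frac{1}{9} + 24 i \sqrt{2}\right)^{2}} = \frac{1}{8696 + \left(\frac{2}{9} + 24 i \sqrt{2}\right)^{2}}$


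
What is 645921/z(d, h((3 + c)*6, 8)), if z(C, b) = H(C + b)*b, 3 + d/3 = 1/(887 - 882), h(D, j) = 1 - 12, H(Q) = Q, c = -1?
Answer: 3229605/1067 ≈ 3026.8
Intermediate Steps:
h(D, j) = -11
d = -42/5 (d = -9 + 3/(887 - 882) = -9 + 3/5 = -9 + 3*(⅕) = -9 + ⅗ = -42/5 ≈ -8.4000)
z(C, b) = b*(C + b) (z(C, b) = (C + b)*b = b*(C + b))
645921/z(d, h((3 + c)*6, 8)) = 645921/((-11*(-42/5 - 11))) = 645921/((-11*(-97/5))) = 645921/(1067/5) = 645921*(5/1067) = 3229605/1067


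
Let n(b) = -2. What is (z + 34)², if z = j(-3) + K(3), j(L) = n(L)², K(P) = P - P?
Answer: 1444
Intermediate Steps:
K(P) = 0
j(L) = 4 (j(L) = (-2)² = 4)
z = 4 (z = 4 + 0 = 4)
(z + 34)² = (4 + 34)² = 38² = 1444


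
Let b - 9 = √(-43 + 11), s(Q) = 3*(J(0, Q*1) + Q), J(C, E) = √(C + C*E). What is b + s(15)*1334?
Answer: 60039 + 4*I*√2 ≈ 60039.0 + 5.6569*I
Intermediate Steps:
s(Q) = 3*Q (s(Q) = 3*(√(0*(1 + Q*1)) + Q) = 3*(√(0*(1 + Q)) + Q) = 3*(√0 + Q) = 3*(0 + Q) = 3*Q)
b = 9 + 4*I*√2 (b = 9 + √(-43 + 11) = 9 + √(-32) = 9 + 4*I*√2 ≈ 9.0 + 5.6569*I)
b + s(15)*1334 = (9 + 4*I*√2) + (3*15)*1334 = (9 + 4*I*√2) + 45*1334 = (9 + 4*I*√2) + 60030 = 60039 + 4*I*√2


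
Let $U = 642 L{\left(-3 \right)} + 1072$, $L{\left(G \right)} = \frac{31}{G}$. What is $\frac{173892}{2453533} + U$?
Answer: $- \frac{13646376654}{2453533} \approx -5561.9$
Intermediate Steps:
$U = -5562$ ($U = 642 \frac{31}{-3} + 1072 = 642 \cdot 31 \left(- \frac{1}{3}\right) + 1072 = 642 \left(- \frac{31}{3}\right) + 1072 = -6634 + 1072 = -5562$)
$\frac{173892}{2453533} + U = \frac{173892}{2453533} - 5562 = - \frac{13646376654}{2453533}$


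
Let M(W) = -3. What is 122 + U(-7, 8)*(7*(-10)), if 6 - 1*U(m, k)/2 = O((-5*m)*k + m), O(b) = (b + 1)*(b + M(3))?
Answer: 10356482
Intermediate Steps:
O(b) = (1 + b)*(-3 + b) (O(b) = (b + 1)*(b - 3) = (1 + b)*(-3 + b))
U(m, k) = 18 - 2*(m - 5*k*m)² + 4*m - 20*k*m (U(m, k) = 12 - 2*(-3 + ((-5*m)*k + m)² - 2*((-5*m)*k + m)) = 12 - 2*(-3 + (-5*k*m + m)² - 2*(-5*k*m + m)) = 12 - 2*(-3 + (m - 5*k*m)² - 2*(m - 5*k*m)) = 12 - 2*(-3 + (m - 5*k*m)² + (-2*m + 10*k*m)) = 12 - 2*(-3 + (m - 5*k*m)² - 2*m + 10*k*m) = 12 + (6 - 2*(m - 5*k*m)² + 4*m - 20*k*m) = 18 - 2*(m - 5*k*m)² + 4*m - 20*k*m)
122 + U(-7, 8)*(7*(-10)) = 122 + (18 - 4*(-7)*(-1 + 5*8) - 2*(-7)²*(-1 + 5*8)²)*(7*(-10)) = 122 + (18 - 4*(-7)*(-1 + 40) - 2*49*(-1 + 40)²)*(-70) = 122 + (18 - 4*(-7)*39 - 2*49*39²)*(-70) = 122 + (18 + 1092 - 2*49*1521)*(-70) = 122 + (18 + 1092 - 149058)*(-70) = 122 - 147948*(-70) = 122 + 10356360 = 10356482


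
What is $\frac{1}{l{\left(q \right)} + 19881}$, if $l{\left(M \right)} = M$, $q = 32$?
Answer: $\frac{1}{19913} \approx 5.0218 \cdot 10^{-5}$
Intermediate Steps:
$\frac{1}{l{\left(q \right)} + 19881} = \frac{1}{32 + 19881} = \frac{1}{19913}$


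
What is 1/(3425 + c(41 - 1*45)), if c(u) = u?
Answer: 1/3421 ≈ 0.00029231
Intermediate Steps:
1/(3425 + c(41 - 1*45)) = 1/(3425 + (41 - 1*45)) = 1/(3425 + (41 - 45)) = 1/(3425 - 4) = 1/3421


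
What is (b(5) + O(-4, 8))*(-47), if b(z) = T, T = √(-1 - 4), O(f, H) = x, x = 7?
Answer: -329 - 47*I*√5 ≈ -329.0 - 105.1*I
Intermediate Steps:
O(f, H) = 7
T = I*√5 (T = √(-5) = I*√5 ≈ 2.2361*I)
b(z) = I*√5
(b(5) + O(-4, 8))*(-47) = (I*√5 + 7)*(-47) = (7 + I*√5)*(-47) = -329 - 47*I*√5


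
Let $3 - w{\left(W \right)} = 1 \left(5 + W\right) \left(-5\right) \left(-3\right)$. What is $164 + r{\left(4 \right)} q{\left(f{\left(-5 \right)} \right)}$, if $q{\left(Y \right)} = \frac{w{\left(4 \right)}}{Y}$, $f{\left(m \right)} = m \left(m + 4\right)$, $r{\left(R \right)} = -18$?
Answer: $\frac{3196}{5} \approx 639.2$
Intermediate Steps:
$f{\left(m \right)} = m \left(4 + m\right)$
$w{\left(W \right)} = -72 - 15 W$ ($w{\left(W \right)} = 3 - 1 \left(5 + W\right) \left(-5\right) \left(-3\right) = 3 - \left(5 + W\right) \left(-5\right) \left(-3\right) = 3 - \left(-25 - 5 W\right) \left(-3\right) = 3 - \left(75 + 15 W\right) = -72 - 15 W$)
$q{\left(Y \right)} = - \frac{132}{Y}$ ($q{\left(Y \right)} = \frac{-72 - 60}{Y} = - \frac{132}{Y}$)
$164 + r{\left(4 \right)} q{\left(f{\left(-5 \right)} \right)} = 164 - 18 \left(- \frac{132}{\left(-5\right) \left(4 - 5\right)}\right) = 164 - 18 \left(- \frac{132}{\left(-5\right) \left(-1\right)}\right) = 164 - 18 \left(- \frac{132}{5}\right) = 164 - 18 \left(\left(-132\right) \frac{1}{5}\right) = 164 - - \frac{2376}{5} = 164 + \frac{2376}{5} = \frac{3196}{5}$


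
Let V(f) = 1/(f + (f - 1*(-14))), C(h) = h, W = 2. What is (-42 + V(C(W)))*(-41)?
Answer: 30955/18 ≈ 1719.7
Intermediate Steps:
V(f) = 1/(14 + 2*f) (V(f) = 1/(f + (f + 14)) = 1/(f + (14 + f)) = 1/(14 + 2*f))
(-42 + V(C(W)))*(-41) = (-42 + 1/(2*(7 + 2)))*(-41) = (-42 + (1/2)/9)*(-41) = (-42 + (1/2)*(1/9))*(-41) = (-42 + 1/18)*(-41) = -755/18*(-41) = 30955/18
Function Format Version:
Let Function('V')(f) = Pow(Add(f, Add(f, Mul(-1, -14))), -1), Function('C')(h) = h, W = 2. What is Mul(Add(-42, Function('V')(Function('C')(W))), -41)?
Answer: Rational(30955, 18) ≈ 1719.7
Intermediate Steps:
Function('V')(f) = Pow(Add(14, Mul(2, f)), -1) (Function('V')(f) = Pow(Add(f, Add(f, 14)), -1) = Pow(Add(f, Add(14, f)), -1) = Pow(Add(14, Mul(2, f)), -1))
Mul(Add(-42, Function('V')(Function('C')(W))), -41) = Mul(Add(-42, Mul(Rational(1, 2), Pow(Add(7, 2), -1))), -41) = Mul(Add(-42, Mul(Rational(1, 2), Pow(9, -1))), -41) = Mul(Add(-42, Mul(Rational(1, 2), Rational(1, 9))), -41) = Mul(Add(-42, Rational(1, 18)), -41) = Mul(Rational(-755, 18), -41) = Rational(30955, 18)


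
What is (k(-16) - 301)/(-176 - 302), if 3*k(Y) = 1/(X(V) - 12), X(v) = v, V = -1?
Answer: 5870/9321 ≈ 0.62976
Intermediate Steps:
k(Y) = -1/39 (k(Y) = 1/(3*(-1 - 12)) = (1/3)/(-13) = (1/3)*(-1/13) = -1/39)
(k(-16) - 301)/(-176 - 302) = (-1/39 - 301)/(-176 - 302) = -11740/39/(-478) = -11740/39*(-1/478) = 5870/9321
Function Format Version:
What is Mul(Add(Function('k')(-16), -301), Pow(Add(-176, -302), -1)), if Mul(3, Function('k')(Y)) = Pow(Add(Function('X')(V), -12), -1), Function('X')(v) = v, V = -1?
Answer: Rational(5870, 9321) ≈ 0.62976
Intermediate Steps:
Function('k')(Y) = Rational(-1, 39) (Function('k')(Y) = Mul(Rational(1, 3), Pow(Add(-1, -12), -1)) = Mul(Rational(1, 3), Pow(-13, -1)) = Mul(Rational(1, 3), Rational(-1, 13)) = Rational(-1, 39))
Mul(Add(Function('k')(-16), -301), Pow(Add(-176, -302), -1)) = Mul(Add(Rational(-1, 39), -301), Pow(Add(-176, -302), -1)) = Mul(Rational(-11740, 39), Pow(-478, -1)) = Mul(Rational(-11740, 39), Rational(-1, 478)) = Rational(5870, 9321)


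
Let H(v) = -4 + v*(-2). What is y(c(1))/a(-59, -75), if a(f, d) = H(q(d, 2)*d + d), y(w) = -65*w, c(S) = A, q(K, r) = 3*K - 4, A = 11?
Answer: 715/34204 ≈ 0.020904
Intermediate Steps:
q(K, r) = -4 + 3*K
c(S) = 11
H(v) = -4 - 2*v
a(f, d) = -4 - 2*d - 2*d*(-4 + 3*d) (a(f, d) = -4 - 2*((-4 + 3*d)*d + d) = -4 - 2*(d*(-4 + 3*d) + d) = -4 - 2*(d + d*(-4 + 3*d)) = -4 + (-2*d - 2*d*(-4 + 3*d)) = -4 - 2*d - 2*d*(-4 + 3*d))
y(c(1))/a(-59, -75) = (-65*11)/(-4 - 6*(-75)**2 + 6*(-75)) = -715/(-4 - 6*5625 - 450) = -715/(-4 - 33750 - 450) = -715/(-34204) = -715*(-1/34204) = 715/34204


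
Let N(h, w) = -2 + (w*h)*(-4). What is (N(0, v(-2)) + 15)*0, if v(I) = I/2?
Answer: 0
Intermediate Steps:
v(I) = I/2 (v(I) = I*(½) = I/2)
N(h, w) = -2 - 4*h*w (N(h, w) = -2 + (h*w)*(-4) = -2 - 4*h*w)
(N(0, v(-2)) + 15)*0 = ((-2 - 4*0*(½)*(-2)) + 15)*0 = ((-2 - 4*0*(-1)) + 15)*0 = ((-2 + 0) + 15)*0 = (-2 + 15)*0 = 13*0 = 0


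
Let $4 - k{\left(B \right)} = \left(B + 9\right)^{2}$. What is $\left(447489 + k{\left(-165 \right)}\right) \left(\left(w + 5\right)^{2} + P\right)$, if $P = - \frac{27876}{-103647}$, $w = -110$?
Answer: $\frac{161185586377669}{34549} \approx 4.6654 \cdot 10^{9}$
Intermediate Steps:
$k{\left(B \right)} = 4 - \left(9 + B\right)^{2}$ ($k{\left(B \right)} = 4 - \left(B + 9\right)^{2} = 4 - \left(9 + B\right)^{2}$)
$P = \frac{9292}{34549}$ ($P = \left(-27876\right) \left(- \frac{1}{103647}\right) = \frac{9292}{34549} \approx 0.26895$)
$\left(447489 + k{\left(-165 \right)}\right) \left(\left(w + 5\right)^{2} + P\right) = \left(447489 + \left(4 - \left(9 - 165\right)^{2}\right)\right) \left(\left(-110 + 5\right)^{2} + \frac{9292}{34549}\right) = \left(447489 + \left(4 - \left(-156\right)^{2}\right)\right) \left(\left(-105\right)^{2} + \frac{9292}{34549}\right) = \left(447489 + \left(4 - 24336\right)\right) \left(11025 + \frac{9292}{34549}\right) = \left(447489 + \left(4 - 24336\right)\right) \frac{380912017}{34549} = \left(447489 - 24332\right) \frac{380912017}{34549} = 423157 \cdot \frac{380912017}{34549} = \frac{161185586377669}{34549}$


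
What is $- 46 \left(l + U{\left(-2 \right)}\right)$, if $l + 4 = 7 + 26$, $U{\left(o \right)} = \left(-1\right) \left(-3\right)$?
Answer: $-1472$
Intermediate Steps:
$U{\left(o \right)} = 3$
$l = 29$ ($l = -4 + \left(7 + 26\right) = -4 + 33 = 29$)
$- 46 \left(l + U{\left(-2 \right)}\right) = - 46 \left(29 + 3\right) = \left(-46\right) 32 = -1472$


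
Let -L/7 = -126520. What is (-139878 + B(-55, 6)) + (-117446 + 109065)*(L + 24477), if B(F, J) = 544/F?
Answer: -419530675569/55 ≈ -7.6278e+9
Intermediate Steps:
L = 885640 (L = -7*(-126520) = 885640)
(-139878 + B(-55, 6)) + (-117446 + 109065)*(L + 24477) = (-139878 + 544/(-55)) + (-117446 + 109065)*(885640 + 24477) = (-139878 + 544*(-1/55)) - 8381*910117 = (-139878 - 544/55) - 7627690577 = -7693834/55 - 7627690577 = -419530675569/55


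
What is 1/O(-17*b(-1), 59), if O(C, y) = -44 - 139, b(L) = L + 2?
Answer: -1/183 ≈ -0.0054645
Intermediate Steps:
b(L) = 2 + L
O(C, y) = -183
1/O(-17*b(-1), 59) = 1/(-183) = -1/183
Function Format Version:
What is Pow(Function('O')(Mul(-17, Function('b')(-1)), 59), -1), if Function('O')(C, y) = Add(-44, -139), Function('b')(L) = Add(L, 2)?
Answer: Rational(-1, 183) ≈ -0.0054645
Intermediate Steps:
Function('b')(L) = Add(2, L)
Function('O')(C, y) = -183
Pow(Function('O')(Mul(-17, Function('b')(-1)), 59), -1) = Pow(-183, -1) = Rational(-1, 183)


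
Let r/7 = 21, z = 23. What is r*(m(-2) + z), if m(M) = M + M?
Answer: 2793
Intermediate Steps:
m(M) = 2*M
r = 147 (r = 7*21 = 147)
r*(m(-2) + z) = 147*(2*(-2) + 23) = 147*(-4 + 23) = 147*19 = 2793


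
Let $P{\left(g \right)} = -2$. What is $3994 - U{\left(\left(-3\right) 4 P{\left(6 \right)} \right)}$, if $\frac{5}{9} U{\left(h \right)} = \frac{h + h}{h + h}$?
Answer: $\frac{19961}{5} \approx 3992.2$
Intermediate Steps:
$U{\left(h \right)} = \frac{9}{5}$ ($U{\left(h \right)} = \frac{9 \frac{h + h}{h + h}}{5} = \frac{9 \frac{2 h}{2 h}}{5} = \frac{9 \cdot 2 h \frac{1}{2 h}}{5} = \frac{9}{5} \cdot 1 = \frac{9}{5}$)
$3994 - U{\left(\left(-3\right) 4 P{\left(6 \right)} \right)} = 3994 - \frac{9}{5} = \frac{19961}{5}$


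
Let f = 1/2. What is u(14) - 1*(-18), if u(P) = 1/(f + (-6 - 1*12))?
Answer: 628/35 ≈ 17.943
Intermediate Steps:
f = ½ ≈ 0.50000
u(P) = -2/35 (u(P) = 1/(½ + (-6 - 1*12)) = 1/(½ + (-6 - 12)) = 1/(½ - 18) = 1/(-35/2) = -2/35)
u(14) - 1*(-18) = -2/35 - 1*(-18) = -2/35 + 18 = 628/35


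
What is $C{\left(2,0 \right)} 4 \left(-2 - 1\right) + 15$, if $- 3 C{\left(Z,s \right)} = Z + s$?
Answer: $23$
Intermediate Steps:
$C{\left(Z,s \right)} = - \frac{Z}{3} - \frac{s}{3}$ ($C{\left(Z,s \right)} = - \frac{Z + s}{3} = - \frac{Z}{3} - \frac{s}{3}$)
$C{\left(2,0 \right)} 4 \left(-2 - 1\right) + 15 = \left(\left(- \frac{1}{3}\right) 2 - 0\right) 4 \left(-2 - 1\right) + 15 = \left(- \frac{2}{3} + 0\right) 4 \left(-3\right) + 15 = \left(- \frac{2}{3}\right) \left(-12\right) + 15 = 8 + 15 = 23$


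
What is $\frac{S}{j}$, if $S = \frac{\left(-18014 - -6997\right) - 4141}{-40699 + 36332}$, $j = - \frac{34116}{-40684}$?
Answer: $\frac{14015638}{3386013} \approx 4.1393$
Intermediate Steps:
$j = \frac{8529}{10171}$ ($j = \left(-34116\right) \left(- \frac{1}{40684}\right) = \frac{8529}{10171} \approx 0.83856$)
$S = \frac{1378}{397}$ ($S = \frac{\left(-18014 + 6997\right) - 4141}{-4367} = \left(-11017 - 4141\right) \left(- \frac{1}{4367}\right) = \left(-15158\right) \left(- \frac{1}{4367}\right) = \frac{1378}{397} \approx 3.471$)
$\frac{S}{j} = \frac{1378}{397 \cdot \frac{8529}{10171}} = \frac{1378}{397} \cdot \frac{10171}{8529} = \frac{14015638}{3386013}$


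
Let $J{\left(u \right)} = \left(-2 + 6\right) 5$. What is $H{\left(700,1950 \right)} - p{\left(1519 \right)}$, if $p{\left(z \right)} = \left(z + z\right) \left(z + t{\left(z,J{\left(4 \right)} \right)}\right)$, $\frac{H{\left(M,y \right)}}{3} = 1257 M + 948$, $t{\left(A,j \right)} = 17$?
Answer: $-2023824$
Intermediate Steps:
$J{\left(u \right)} = 20$ ($J{\left(u \right)} = 4 \cdot 5 = 20$)
$H{\left(M,y \right)} = 2844 + 3771 M$ ($H{\left(M,y \right)} = 3 \left(1257 M + 948\right) = 3 \left(948 + 1257 M\right) = 2844 + 3771 M$)
$p{\left(z \right)} = 2 z \left(17 + z\right)$ ($p{\left(z \right)} = \left(z + z\right) \left(z + 17\right) = 2 z \left(17 + z\right)$)
$H{\left(700,1950 \right)} - p{\left(1519 \right)} = \left(2844 + 3771 \cdot 700\right) - 2 \cdot 1519 \left(17 + 1519\right) = \left(2844 + 2639700\right) - 2 \cdot 1519 \cdot 1536 = 2642544 - 4666368 = -2023824$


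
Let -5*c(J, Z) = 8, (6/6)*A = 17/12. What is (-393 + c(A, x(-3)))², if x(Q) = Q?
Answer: 3892729/25 ≈ 1.5571e+5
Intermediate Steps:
A = 17/12 ≈ 1.4167
c(J, Z) = -8/5 (c(J, Z) = -⅕*8 = -8/5)
(-393 + c(A, x(-3)))² = (-393 - 8/5)² = (-1973/5)² = 3892729/25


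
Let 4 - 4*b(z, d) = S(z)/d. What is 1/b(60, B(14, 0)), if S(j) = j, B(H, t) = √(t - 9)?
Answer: 1/26 - 5*I/26 ≈ 0.038462 - 0.19231*I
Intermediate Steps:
B(H, t) = √(-9 + t)
b(z, d) = 1 - z/(4*d)
1/b(60, B(14, 0)) = 1/((√(-9 + 0) - ¼*60)/(√(-9 + 0))) = 1/((√(-9) - 15)/(√(-9))) = 1/((3*I - 15)/((3*I))) = 1/((-I/3)*(-15 + 3*I)) = 1/(-I*(-15 + 3*I)/3) = I*(-15 - 3*I)/78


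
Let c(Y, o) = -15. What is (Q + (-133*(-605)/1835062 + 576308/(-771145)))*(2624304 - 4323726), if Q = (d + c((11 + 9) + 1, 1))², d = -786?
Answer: -771476293960501551508809/707549442995 ≈ -1.0903e+12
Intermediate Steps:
Q = 641601 (Q = (-786 - 15)² = (-801)² = 641601)
(Q + (-133*(-605)/1835062 + 576308/(-771145)))*(2624304 - 4323726) = (641601 + (-133*(-605)/1835062 + 576308/(-771145)))*(2624304 - 4323726) = (641601 + (80465*(1/1835062) + 576308*(-1/771145)))*(-1699422) = (641601 + (80465/1835062 - 576308/771145))*(-1699422) = (641601 - 995510728671/1415098885990)*(-1699422) = (907927864839341319/1415098885990)*(-1699422) = -771476293960501551508809/707549442995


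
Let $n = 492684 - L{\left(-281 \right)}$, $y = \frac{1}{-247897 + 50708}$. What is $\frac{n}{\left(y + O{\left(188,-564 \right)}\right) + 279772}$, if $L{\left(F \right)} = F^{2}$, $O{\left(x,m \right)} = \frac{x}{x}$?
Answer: $\frac{81581624647}{55168158096} \approx 1.4788$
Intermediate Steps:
$O{\left(x,m \right)} = 1$
$y = - \frac{1}{197189}$ ($y = \frac{1}{-197189} = - \frac{1}{197189} \approx -5.0713 \cdot 10^{-6}$)
$n = 413723$ ($n = 492684 - \left(-281\right)^{2} = 492684 - 78961 = 413723$)
$\frac{n}{\left(y + O{\left(188,-564 \right)}\right) + 279772} = \frac{413723}{\left(- \frac{1}{197189} + 1\right) + 279772} = \frac{413723}{\frac{197188}{197189} + 279772} = \frac{413723}{\frac{55168158096}{197189}} = 413723 \cdot \frac{197189}{55168158096} = \frac{81581624647}{55168158096}$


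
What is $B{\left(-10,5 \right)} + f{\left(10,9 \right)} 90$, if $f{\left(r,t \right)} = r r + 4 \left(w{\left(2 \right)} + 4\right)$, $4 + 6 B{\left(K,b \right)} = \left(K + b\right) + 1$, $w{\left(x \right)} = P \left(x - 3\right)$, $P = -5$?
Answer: $\frac{36716}{3} \approx 12239.0$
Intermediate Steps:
$w{\left(x \right)} = 15 - 5 x$ ($w{\left(x \right)} = - 5 \left(x - 3\right) = - 5 \left(-3 + x\right) = 15 - 5 x$)
$B{\left(K,b \right)} = - \frac{1}{2} + \frac{K}{6} + \frac{b}{6}$ ($B{\left(K,b \right)} = - \frac{2}{3} + \frac{\left(K + b\right) + 1}{6} = - \frac{2}{3} + \frac{1 + K + b}{6} = - \frac{2}{3} + \left(\frac{1}{6} + \frac{K}{6} + \frac{b}{6}\right) = - \frac{1}{2} + \frac{K}{6} + \frac{b}{6}$)
$f{\left(r,t \right)} = 36 + r^{2}$ ($f{\left(r,t \right)} = r r + 4 \left(\left(15 - 10\right) + 4\right) = r^{2} + 4 \left(\left(15 - 10\right) + 4\right) = r^{2} + 4 \left(5 + 4\right) = r^{2} + 4 \cdot 9 = r^{2} + 36 = 36 + r^{2}$)
$B{\left(-10,5 \right)} + f{\left(10,9 \right)} 90 = \left(- \frac{1}{2} + \frac{1}{6} \left(-10\right) + \frac{1}{6} \cdot 5\right) + \left(36 + 10^{2}\right) 90 = \left(- \frac{1}{2} - \frac{5}{3} + \frac{5}{6}\right) + \left(36 + 100\right) 90 = - \frac{4}{3} + 136 \cdot 90 = - \frac{4}{3} + 12240 = \frac{36716}{3}$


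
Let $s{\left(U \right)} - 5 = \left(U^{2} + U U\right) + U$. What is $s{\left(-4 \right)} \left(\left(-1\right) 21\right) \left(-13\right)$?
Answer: $9009$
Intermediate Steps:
$s{\left(U \right)} = 5 + U + 2 U^{2}$ ($s{\left(U \right)} = 5 + \left(\left(U^{2} + U U\right) + U\right) = 5 + \left(\left(U^{2} + U^{2}\right) + U\right) = 5 + \left(2 U^{2} + U\right) = 5 + \left(U + 2 U^{2}\right) = 5 + U + 2 U^{2}$)
$s{\left(-4 \right)} \left(\left(-1\right) 21\right) \left(-13\right) = \left(5 - 4 + 2 \left(-4\right)^{2}\right) \left(\left(-1\right) 21\right) \left(-13\right) = \left(5 - 4 + 2 \cdot 16\right) \left(-21\right) \left(-13\right) = \left(5 - 4 + 32\right) \left(-21\right) \left(-13\right) = 33 \left(-21\right) \left(-13\right) = \left(-693\right) \left(-13\right) = 9009$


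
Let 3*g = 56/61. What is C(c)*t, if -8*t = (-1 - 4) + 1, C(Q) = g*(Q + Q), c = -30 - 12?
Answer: -784/61 ≈ -12.852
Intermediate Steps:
g = 56/183 (g = (56/61)/3 = (56*(1/61))/3 = (⅓)*(56/61) = 56/183 ≈ 0.30601)
c = -42
C(Q) = 112*Q/183 (C(Q) = 56*(Q + Q)/183 = 56*(2*Q)/183 = 112*Q/183)
t = ½ (t = -((-1 - 4) + 1)/8 = -(-5 + 1)/8 = -⅛*(-4) = ½ ≈ 0.50000)
C(c)*t = ((112/183)*(-42))*(½) = -1568/61*½ = -784/61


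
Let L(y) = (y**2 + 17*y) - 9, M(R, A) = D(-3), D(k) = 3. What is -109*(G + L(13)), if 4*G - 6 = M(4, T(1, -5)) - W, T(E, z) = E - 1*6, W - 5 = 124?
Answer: -38259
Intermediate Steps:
W = 129 (W = 5 + 124 = 129)
T(E, z) = -6 + E (T(E, z) = E - 6 = -6 + E)
M(R, A) = 3
L(y) = -9 + y**2 + 17*y
G = -30 (G = 3/2 + (3 - 1*129)/4 = 3/2 + (3 - 129)/4 = 3/2 + (1/4)*(-126) = 3/2 - 63/2 = -30)
-109*(G + L(13)) = -109*(-30 + (-9 + 13**2 + 17*13)) = -109*(-30 + (-9 + 169 + 221)) = -109*(-30 + 381) = -109*351 = -38259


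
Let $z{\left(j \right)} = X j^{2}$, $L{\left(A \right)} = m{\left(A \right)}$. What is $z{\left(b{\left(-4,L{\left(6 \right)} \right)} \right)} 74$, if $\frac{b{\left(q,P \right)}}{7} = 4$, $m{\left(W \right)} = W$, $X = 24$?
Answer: $1392384$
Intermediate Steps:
$L{\left(A \right)} = A$
$b{\left(q,P \right)} = 28$ ($b{\left(q,P \right)} = 7 \cdot 4 = 28$)
$z{\left(j \right)} = 24 j^{2}$
$z{\left(b{\left(-4,L{\left(6 \right)} \right)} \right)} 74 = 24 \cdot 28^{2} \cdot 74 = 24 \cdot 784 \cdot 74 = 18816 \cdot 74 = 1392384$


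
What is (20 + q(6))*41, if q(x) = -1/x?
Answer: 4879/6 ≈ 813.17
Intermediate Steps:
(20 + q(6))*41 = (20 - 1/6)*41 = (119/6)*41 = 4879/6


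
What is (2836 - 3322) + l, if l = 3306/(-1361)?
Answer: -664752/1361 ≈ -488.43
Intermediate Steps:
l = -3306/1361 (l = 3306*(-1/1361) = -3306/1361 ≈ -2.4291)
(2836 - 3322) + l = (2836 - 3322) - 3306/1361 = -486 - 3306/1361 = -664752/1361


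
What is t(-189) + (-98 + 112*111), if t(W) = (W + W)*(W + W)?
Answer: 155218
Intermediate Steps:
t(W) = 4*W² (t(W) = (2*W)*(2*W) = 4*W²)
t(-189) + (-98 + 112*111) = 4*(-189)² + (-98 + 112*111) = 4*35721 + (-98 + 12432) = 142884 + 12334 = 155218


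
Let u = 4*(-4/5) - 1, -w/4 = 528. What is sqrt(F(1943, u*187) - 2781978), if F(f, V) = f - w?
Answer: I*sqrt(2777923) ≈ 1666.7*I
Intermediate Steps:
w = -2112 (w = -4*528 = -2112)
u = -21/5 (u = 4*(-4*1/5) - 1 = 4*(-4/5) - 1 = -16/5 - 1 = -21/5 ≈ -4.2000)
F(f, V) = 2112 + f (F(f, V) = f - 1*(-2112) = f + 2112 = 2112 + f)
sqrt(F(1943, u*187) - 2781978) = sqrt((2112 + 1943) - 2781978) = sqrt(4055 - 2781978) = sqrt(-2777923) = I*sqrt(2777923)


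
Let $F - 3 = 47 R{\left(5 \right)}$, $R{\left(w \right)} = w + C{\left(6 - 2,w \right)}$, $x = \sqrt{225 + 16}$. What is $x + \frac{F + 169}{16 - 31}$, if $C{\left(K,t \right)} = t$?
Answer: $- \frac{214}{5} + \sqrt{241} \approx -27.276$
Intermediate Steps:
$x = \sqrt{241} \approx 15.524$
$R{\left(w \right)} = 2 w$ ($R{\left(w \right)} = w + w = 2 w$)
$F = 473$ ($F = 3 + 47 \cdot 2 \cdot 5 = 3 + 47 \cdot 10 = 3 + 470 = 473$)
$x + \frac{F + 169}{16 - 31} = \sqrt{241} + \frac{473 + 169}{16 - 31} = \sqrt{241} + \frac{642}{-15} = \sqrt{241} + 642 \left(- \frac{1}{15}\right) = \sqrt{241} - \frac{214}{5} = - \frac{214}{5} + \sqrt{241}$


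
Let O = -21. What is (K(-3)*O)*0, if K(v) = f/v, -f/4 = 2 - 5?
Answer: 0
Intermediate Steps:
f = 12 (f = -4*(2 - 5) = -4*(-3) = 12)
K(v) = 12/v
(K(-3)*O)*0 = ((12/(-3))*(-21))*0 = ((12*(-⅓))*(-21))*0 = -4*(-21)*0 = 84*0 = 0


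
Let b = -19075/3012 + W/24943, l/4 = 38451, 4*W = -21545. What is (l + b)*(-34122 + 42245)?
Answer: 46928778437247671/37564158 ≈ 1.2493e+9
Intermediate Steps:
W = -21545/4 (W = (¼)*(-21545) = -21545/4 ≈ -5386.3)
l = 153804 (l = 4*38451 = 153804)
b = -246005555/37564158 (b = -19075/3012 - 21545/4/24943 = -19075*1/3012 - 21545/4*1/24943 = -19075/3012 - 21545/99772 = -246005555/37564158 ≈ -6.5489)
(l + b)*(-34122 + 42245) = (153804 - 246005555/37564158)*(-34122 + 42245) = (5777271751477/37564158)*8123 = 46928778437247671/37564158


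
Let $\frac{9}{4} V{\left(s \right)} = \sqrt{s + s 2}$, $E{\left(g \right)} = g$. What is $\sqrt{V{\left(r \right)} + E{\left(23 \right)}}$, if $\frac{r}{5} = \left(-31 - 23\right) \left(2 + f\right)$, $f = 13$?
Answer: $\sqrt{23 + 20 i \sqrt{6}} \approx 6.2097 + 3.9446 i$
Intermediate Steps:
$r = -4050$ ($r = 5 \left(-31 - 23\right) \left(2 + 13\right) = 5 \left(\left(-54\right) 15\right) = 5 \left(-810\right) = -4050$)
$V{\left(s \right)} = \frac{4 \sqrt{3} \sqrt{s}}{9}$ ($V{\left(s \right)} = \frac{4 \sqrt{s + s 2}}{9} = \frac{4 \sqrt{s + 2 s}}{9} = \frac{4 \sqrt{3 s}}{9} = \frac{4 \sqrt{3} \sqrt{s}}{9}$)
$\sqrt{V{\left(r \right)} + E{\left(23 \right)}} = \sqrt{\frac{4 \sqrt{3} \sqrt{-4050}}{9} + 23} = \sqrt{\frac{4 \sqrt{3} \cdot 45 i \sqrt{2}}{9} + 23} = \sqrt{20 i \sqrt{6} + 23} = \sqrt{23 + 20 i \sqrt{6}}$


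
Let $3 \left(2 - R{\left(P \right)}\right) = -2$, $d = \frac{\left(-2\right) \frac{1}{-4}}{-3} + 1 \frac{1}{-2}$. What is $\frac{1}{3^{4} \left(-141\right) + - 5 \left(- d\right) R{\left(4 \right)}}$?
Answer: $- \frac{9}{102869} \approx -8.749 \cdot 10^{-5}$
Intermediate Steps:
$d = - \frac{2}{3}$ ($d = \left(-2\right) \left(- \frac{1}{4}\right) \left(- \frac{1}{3}\right) + 1 \left(- \frac{1}{2}\right) = \frac{1}{2} \left(- \frac{1}{3}\right) - \frac{1}{2} = - \frac{1}{6} - \frac{1}{2} = - \frac{2}{3} \approx -0.66667$)
$R{\left(P \right)} = \frac{8}{3}$ ($R{\left(P \right)} = 2 - - \frac{2}{3} = 2 + \frac{2}{3} = \frac{8}{3}$)
$\frac{1}{3^{4} \left(-141\right) + - 5 \left(- d\right) R{\left(4 \right)}} = \frac{1}{3^{4} \left(-141\right) + - 5 \left(\left(-1\right) \left(- \frac{2}{3}\right)\right) \frac{8}{3}} = \frac{1}{81 \left(-141\right) + \left(-5\right) \frac{2}{3} \cdot \frac{8}{3}} = \frac{1}{-11421 - \frac{80}{9}} = \frac{1}{- \frac{102869}{9}} = - \frac{9}{102869}$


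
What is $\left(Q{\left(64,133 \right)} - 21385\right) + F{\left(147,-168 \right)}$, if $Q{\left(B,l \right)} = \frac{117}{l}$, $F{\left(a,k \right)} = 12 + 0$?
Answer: $- \frac{2842492}{133} \approx -21372.0$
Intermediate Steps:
$F{\left(a,k \right)} = 12$
$\left(Q{\left(64,133 \right)} - 21385\right) + F{\left(147,-168 \right)} = \left(\frac{117}{133} - 21385\right) + 12 = - \frac{2844088}{133} + 12 = - \frac{2842492}{133}$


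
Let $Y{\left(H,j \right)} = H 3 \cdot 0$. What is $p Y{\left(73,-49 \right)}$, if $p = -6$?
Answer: $0$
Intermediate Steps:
$Y{\left(H,j \right)} = 0$ ($Y{\left(H,j \right)} = 3 H 0 = 0$)
$p Y{\left(73,-49 \right)} = \left(-6\right) 0 = 0$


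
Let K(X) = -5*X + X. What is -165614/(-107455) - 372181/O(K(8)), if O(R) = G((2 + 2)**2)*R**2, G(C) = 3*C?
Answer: -31852450027/5281628160 ≈ -6.0308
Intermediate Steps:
K(X) = -4*X
O(R) = 48*R**2 (O(R) = (3*(2 + 2)**2)*R**2 = (3*4**2)*R**2 = (3*16)*R**2 = 48*R**2)
-165614/(-107455) - 372181/O(K(8)) = -165614/(-107455) - 372181/(48*(-4*8)**2) = -165614*(-1/107455) - 372181/(48*(-32)**2) = 165614/107455 - 372181/(48*1024) = 165614/107455 - 372181/49152 = -31852450027/5281628160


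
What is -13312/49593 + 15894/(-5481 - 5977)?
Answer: -470380019/284118297 ≈ -1.6556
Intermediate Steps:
-13312/49593 + 15894/(-5481 - 5977) = -13312*1/49593 + 15894/(-11458) = -13312/49593 + 15894*(-1/11458) = -13312/49593 - 7947/5729 = -470380019/284118297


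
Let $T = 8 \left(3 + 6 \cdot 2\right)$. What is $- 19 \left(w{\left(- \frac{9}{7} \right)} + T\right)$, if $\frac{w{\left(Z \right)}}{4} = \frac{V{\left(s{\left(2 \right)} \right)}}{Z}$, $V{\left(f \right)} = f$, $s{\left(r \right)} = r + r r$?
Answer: $- \frac{5776}{3} \approx -1925.3$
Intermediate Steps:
$s{\left(r \right)} = r + r^{2}$
$w{\left(Z \right)} = \frac{24}{Z}$ ($w{\left(Z \right)} = 4 \frac{2 \left(1 + 2\right)}{Z} = 4 \frac{2 \cdot 3}{Z} = 4 \frac{6}{Z} = \frac{24}{Z}$)
$T = 120$ ($T = 8 \left(3 + 12\right) = 8 \cdot 15 = 120$)
$- 19 \left(w{\left(- \frac{9}{7} \right)} + T\right) = - 19 \left(\frac{24}{\left(-9\right) \frac{1}{7}} + 120\right) = - 19 \left(\frac{24}{- \frac{9}{7}} + 120\right) = - 19 \left(24 \left(- \frac{7}{9}\right) + 120\right) = - 19 \left(- \frac{56}{3} + 120\right) = \left(-19\right) \frac{304}{3} = - \frac{5776}{3}$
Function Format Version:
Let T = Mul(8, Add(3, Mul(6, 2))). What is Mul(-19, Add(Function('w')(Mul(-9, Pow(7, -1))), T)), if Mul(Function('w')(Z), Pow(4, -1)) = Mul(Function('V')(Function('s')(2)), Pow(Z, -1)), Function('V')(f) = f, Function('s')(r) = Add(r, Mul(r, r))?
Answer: Rational(-5776, 3) ≈ -1925.3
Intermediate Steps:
Function('s')(r) = Add(r, Pow(r, 2))
Function('w')(Z) = Mul(24, Pow(Z, -1)) (Function('w')(Z) = Mul(4, Mul(Mul(2, Add(1, 2)), Pow(Z, -1))) = Mul(4, Mul(Mul(2, 3), Pow(Z, -1))) = Mul(4, Mul(6, Pow(Z, -1))) = Mul(24, Pow(Z, -1)))
T = 120 (T = Mul(8, Add(3, 12)) = Mul(8, 15) = 120)
Mul(-19, Add(Function('w')(Mul(-9, Pow(7, -1))), T)) = Mul(-19, Add(Mul(24, Pow(Mul(-9, Pow(7, -1)), -1)), 120)) = Mul(-19, Add(Mul(24, Pow(Mul(-9, Rational(1, 7)), -1)), 120)) = Mul(-19, Add(Mul(24, Pow(Rational(-9, 7), -1)), 120)) = Mul(-19, Add(Mul(24, Rational(-7, 9)), 120)) = Mul(-19, Add(Rational(-56, 3), 120)) = Mul(-19, Rational(304, 3)) = Rational(-5776, 3)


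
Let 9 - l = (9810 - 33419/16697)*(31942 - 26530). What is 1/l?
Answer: -16697/886291434939 ≈ -1.8839e-8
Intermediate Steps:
l = -886291434939/16697 (l = 9 - (9810 - 33419/16697)*(31942 - 26530) = 9 - (9810 - 33419*1/16697)*5412 = 9 - (9810 - 33419/16697)*5412 = 9 - 163764151*5412/16697 = 9 - 1*886291585212/16697 = 9 - 886291585212/16697 = -886291434939/16697 ≈ -5.3081e+7)
1/l = 1/(-886291434939/16697) = -16697/886291434939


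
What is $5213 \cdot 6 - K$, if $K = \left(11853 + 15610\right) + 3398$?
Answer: $417$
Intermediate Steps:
$K = 30861$ ($K = 27463 + 3398 = 30861$)
$5213 \cdot 6 - K = 5213 \cdot 6 - 30861 = 31278 - 30861 = 417$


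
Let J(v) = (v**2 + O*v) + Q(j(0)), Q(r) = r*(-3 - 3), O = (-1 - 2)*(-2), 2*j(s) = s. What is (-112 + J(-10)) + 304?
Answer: 232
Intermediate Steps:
j(s) = s/2
O = 6 (O = -3*(-2) = 6)
Q(r) = -6*r (Q(r) = r*(-6) = -6*r)
J(v) = v**2 + 6*v (J(v) = (v**2 + 6*v) - 3*0 = (v**2 + 6*v) - 6*0 = (v**2 + 6*v) + 0 = v**2 + 6*v)
(-112 + J(-10)) + 304 = (-112 - 10*(6 - 10)) + 304 = (-112 - 10*(-4)) + 304 = (-112 + 40) + 304 = -72 + 304 = 232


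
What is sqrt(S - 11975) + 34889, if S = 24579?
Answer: 34889 + 2*sqrt(3151) ≈ 35001.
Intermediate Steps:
sqrt(S - 11975) + 34889 = sqrt(24579 - 11975) + 34889 = sqrt(12604) + 34889 = 2*sqrt(3151) + 34889 = 34889 + 2*sqrt(3151)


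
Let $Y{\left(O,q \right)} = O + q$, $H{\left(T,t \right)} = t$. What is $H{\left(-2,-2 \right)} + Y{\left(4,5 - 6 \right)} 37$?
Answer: $109$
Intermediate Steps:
$H{\left(-2,-2 \right)} + Y{\left(4,5 - 6 \right)} 37 = -2 + \left(4 + \left(5 - 6\right)\right) 37 = -2 + \left(4 - 1\right) 37 = -2 + 3 \cdot 37 = -2 + 111 = 109$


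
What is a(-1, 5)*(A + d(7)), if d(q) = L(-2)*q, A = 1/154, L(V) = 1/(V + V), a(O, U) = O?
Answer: 537/308 ≈ 1.7435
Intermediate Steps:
L(V) = 1/(2*V)
A = 1/154 ≈ 0.0064935
d(q) = -q/4 (d(q) = ((½)/(-2))*q = ((½)*(-½))*q = -q/4)
a(-1, 5)*(A + d(7)) = -(1/154 - ¼*7) = -(1/154 - 7/4) = -1*(-537/308) = 537/308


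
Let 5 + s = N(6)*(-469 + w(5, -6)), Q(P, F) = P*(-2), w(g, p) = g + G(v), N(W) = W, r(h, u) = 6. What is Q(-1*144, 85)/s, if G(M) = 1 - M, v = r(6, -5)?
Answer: -288/2819 ≈ -0.10216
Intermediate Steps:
v = 6
w(g, p) = -5 + g (w(g, p) = g + (1 - 1*6) = g + (1 - 6) = g - 5 = -5 + g)
Q(P, F) = -2*P
s = -2819 (s = -5 + 6*(-469 + (-5 + 5)) = -5 + 6*(-469 + 0) = -5 + 6*(-469) = -5 - 2814 = -2819)
Q(-1*144, 85)/s = -(-2)*144/(-2819) = -2*(-144)*(-1/2819) = 288*(-1/2819) = -288/2819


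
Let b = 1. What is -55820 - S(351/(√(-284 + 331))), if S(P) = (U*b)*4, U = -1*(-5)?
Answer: -55840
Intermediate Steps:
U = 5
S(P) = 20 (S(P) = (5*1)*4 = 5*4 = 20)
-55820 - S(351/(√(-284 + 331))) = -55820 - 1*20 = -55820 - 20 = -55840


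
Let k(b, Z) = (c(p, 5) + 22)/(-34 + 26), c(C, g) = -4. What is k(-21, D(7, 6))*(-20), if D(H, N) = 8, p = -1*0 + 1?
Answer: 45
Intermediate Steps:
p = 1 (p = 0 + 1 = 1)
k(b, Z) = -9/4 (k(b, Z) = (-4 + 22)/(-34 + 26) = 18/(-8) = 18*(-⅛) = -9/4)
k(-21, D(7, 6))*(-20) = -9/4*(-20) = 45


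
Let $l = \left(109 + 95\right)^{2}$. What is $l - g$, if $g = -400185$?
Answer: $441801$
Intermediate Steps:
$l = 41616$ ($l = 204^{2} = 41616$)
$l - g = 41616 - -400185 = 41616 + 400185 = 441801$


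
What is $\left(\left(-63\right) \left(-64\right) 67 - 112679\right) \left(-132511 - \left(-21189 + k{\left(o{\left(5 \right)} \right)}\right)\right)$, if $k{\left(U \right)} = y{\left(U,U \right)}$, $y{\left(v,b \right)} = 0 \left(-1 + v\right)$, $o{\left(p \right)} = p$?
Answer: $-17529318730$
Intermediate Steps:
$y{\left(v,b \right)} = 0$
$k{\left(U \right)} = 0$
$\left(\left(-63\right) \left(-64\right) 67 - 112679\right) \left(-132511 - \left(-21189 + k{\left(o{\left(5 \right)} \right)}\right)\right) = \left(\left(-63\right) \left(-64\right) 67 - 112679\right) \left(-132511 + \left(21189 - 0\right)\right) = \left(4032 \cdot 67 - 112679\right) \left(-132511 + \left(21189 + 0\right)\right) = \left(270144 - 112679\right) \left(-132511 + 21189\right) = 157465 \left(-111322\right) = -17529318730$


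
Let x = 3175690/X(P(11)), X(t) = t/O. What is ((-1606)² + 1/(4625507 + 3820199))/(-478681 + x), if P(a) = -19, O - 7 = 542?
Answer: -8446651229627/302071662953506 ≈ -0.027962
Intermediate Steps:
O = 549 (O = 7 + 542 = 549)
X(t) = t/549
x = -1743453810/19 (x = 3175690/(((1/549)*(-19))) = 3175690/(-19/549) = 3175690*(-549/19) = -1743453810/19 ≈ -9.1761e+7)
((-1606)² + 1/(4625507 + 3820199))/(-478681 + x) = ((-1606)² + 1/(4625507 + 3820199))/(-478681 - 1743453810/19) = (2579236 + 1/8445706)/(-1752548749/19) = (2579236 + 1/8445706)*(-19/1752548749) = (21783468960617/8445706)*(-19/1752548749) = -8446651229627/302071662953506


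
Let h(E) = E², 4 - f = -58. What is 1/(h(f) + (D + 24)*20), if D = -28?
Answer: 1/3764 ≈ 0.00026567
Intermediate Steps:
f = 62 (f = 4 - 1*(-58) = 4 + 58 = 62)
1/(h(f) + (D + 24)*20) = 1/(62² + (-28 + 24)*20) = 1/(3844 - 4*20) = 1/(3844 - 80) = 1/3764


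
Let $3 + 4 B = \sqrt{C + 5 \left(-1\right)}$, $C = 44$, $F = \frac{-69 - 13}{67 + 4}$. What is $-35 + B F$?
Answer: $- \frac{4847}{142} - \frac{41 \sqrt{39}}{142} \approx -35.937$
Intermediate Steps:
$F = - \frac{82}{71} \approx -1.1549$
$B = - \frac{3}{4} + \frac{\sqrt{39}}{4}$ ($B = - \frac{3}{4} + \frac{\sqrt{44 + 5 \left(-1\right)}}{4} = - \frac{3}{4} + \frac{\sqrt{44 - 5}}{4} = - \frac{3}{4} + \frac{\sqrt{39}}{4} \approx 0.81125$)
$-35 + B F = -35 + \left(- \frac{3}{4} + \frac{\sqrt{39}}{4}\right) \left(- \frac{82}{71}\right) = -35 + \left(\frac{123}{142} - \frac{41 \sqrt{39}}{142}\right) = - \frac{4847}{142} - \frac{41 \sqrt{39}}{142}$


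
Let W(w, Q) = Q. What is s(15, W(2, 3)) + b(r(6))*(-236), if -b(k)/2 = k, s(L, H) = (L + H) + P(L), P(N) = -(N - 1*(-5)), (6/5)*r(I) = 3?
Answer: 1178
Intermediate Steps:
r(I) = 5/2 (r(I) = (⅚)*3 = 5/2)
P(N) = -5 - N (P(N) = -(N + 5) = -(5 + N) = -5 - N)
s(L, H) = -5 + H (s(L, H) = (L + H) + (-5 - L) = (H + L) + (-5 - L) = -5 + H)
b(k) = -2*k
s(15, W(2, 3)) + b(r(6))*(-236) = (-5 + 3) - 2*5/2*(-236) = -2 - 5*(-236) = -2 + 1180 = 1178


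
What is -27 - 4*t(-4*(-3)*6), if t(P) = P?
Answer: -315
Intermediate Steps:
-27 - 4*t(-4*(-3)*6) = -27 - 4*(-4*(-3))*6 = -27 - 48*6 = -27 - 4*72 = -27 - 288 = -315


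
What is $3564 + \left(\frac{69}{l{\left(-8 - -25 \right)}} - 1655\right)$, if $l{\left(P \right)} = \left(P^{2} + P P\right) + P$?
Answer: $\frac{1135924}{595} \approx 1909.1$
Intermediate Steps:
$l{\left(P \right)} = P + 2 P^{2}$ ($l{\left(P \right)} = \left(P^{2} + P^{2}\right) + P = 2 P^{2} + P = P + 2 P^{2}$)
$3564 + \left(\frac{69}{l{\left(-8 - -25 \right)}} - 1655\right) = 3564 + \left(\frac{69}{\left(-8 - -25\right) \left(1 + 2 \left(-8 - -25\right)\right)} - 1655\right) = 3564 - \left(1655 - \frac{69}{\left(-8 + 25\right) \left(1 + 2 \left(-8 + 25\right)\right)}\right) = 3564 - \left(1655 - \frac{69}{17 \left(1 + 2 \cdot 17\right)}\right) = 3564 - \left(1655 - \frac{69}{17 \left(1 + 34\right)}\right) = 3564 - \left(1655 - \frac{69}{17 \cdot 35}\right) = 3564 - \left(1655 - \frac{69}{595}\right) = 3564 + \left(69 \cdot \frac{1}{595} - 1655\right) = 3564 + \left(\frac{69}{595} - 1655\right) = 3564 - \frac{984656}{595} = \frac{1135924}{595}$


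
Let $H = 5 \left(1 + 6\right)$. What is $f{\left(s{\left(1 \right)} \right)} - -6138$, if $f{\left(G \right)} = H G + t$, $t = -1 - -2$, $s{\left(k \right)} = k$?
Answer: $6174$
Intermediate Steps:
$t = 1$ ($t = -1 + 2 = 1$)
$H = 35$ ($H = 5 \cdot 7 = 35$)
$f{\left(G \right)} = 1 + 35 G$ ($f{\left(G \right)} = 35 G + 1 = 1 + 35 G$)
$f{\left(s{\left(1 \right)} \right)} - -6138 = \left(1 + 35 \cdot 1\right) - -6138 = \left(1 + 35\right) + 6138 = 36 + 6138 = 6174$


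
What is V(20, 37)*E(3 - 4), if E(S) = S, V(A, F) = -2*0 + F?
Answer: -37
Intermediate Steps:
V(A, F) = F (V(A, F) = 0 + F = F)
V(20, 37)*E(3 - 4) = 37*(3 - 4) = 37*(-1) = -37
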